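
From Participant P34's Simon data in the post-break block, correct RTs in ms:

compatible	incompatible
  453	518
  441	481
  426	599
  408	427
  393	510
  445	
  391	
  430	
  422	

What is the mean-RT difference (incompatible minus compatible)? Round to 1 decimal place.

83.8 ms

M(compatible) = 3809/9 = 423.222
M(incompatible) = 2535/5 = 507.000
Difference = 507.000 − 423.222 = 83.778 ms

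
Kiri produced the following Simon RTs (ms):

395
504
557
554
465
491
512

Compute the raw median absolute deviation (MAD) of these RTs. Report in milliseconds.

39 ms

Sorted: 395, 465, 491, 504, 512, 554, 557 → median = 504
|x − 504|: 109, 0, 53, 50, 39, 13, 8
Sorted deviations: 0, 8, 13, 39, 50, 53, 109 → MAD = 39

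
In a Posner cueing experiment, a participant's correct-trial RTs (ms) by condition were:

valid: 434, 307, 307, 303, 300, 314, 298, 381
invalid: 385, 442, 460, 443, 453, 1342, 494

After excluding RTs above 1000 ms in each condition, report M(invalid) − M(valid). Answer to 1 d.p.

115.7 ms

invalid: exclude 1342
M(valid) = 2644/8 = 330.500
M(invalid) = 2677/6 = 446.167
Difference = 446.167 − 330.500 = 115.667 ms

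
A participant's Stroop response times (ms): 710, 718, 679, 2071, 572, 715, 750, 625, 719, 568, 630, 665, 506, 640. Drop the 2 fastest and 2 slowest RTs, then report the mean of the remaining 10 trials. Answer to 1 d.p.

Sorted: 506, 568, 572, 625, 630, 640, 665, 679, 710, 715, 718, 719, 750, 2071
Drop lowest 2 (506, 568) and highest 2 (750, 2071)
Remaining (n=10): Σ = 6673, mean = 6673/10 = 667.300

667.3 ms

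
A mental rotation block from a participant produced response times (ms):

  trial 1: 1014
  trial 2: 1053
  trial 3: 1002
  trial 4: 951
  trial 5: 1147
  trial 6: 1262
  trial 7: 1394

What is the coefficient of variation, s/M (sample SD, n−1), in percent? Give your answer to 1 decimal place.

n = 7, Σ = 7823, M = 1117.5714
Σ(x−M)² = 154137.714; s = √(154137.714/6) = 160.2798
CV = 160.2798 / 1117.5714 = 0.14342 = 14.342%

14.3%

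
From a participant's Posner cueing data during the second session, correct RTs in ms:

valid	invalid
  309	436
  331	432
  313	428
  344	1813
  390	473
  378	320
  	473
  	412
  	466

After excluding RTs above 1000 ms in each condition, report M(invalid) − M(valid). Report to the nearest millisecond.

86 ms

invalid: exclude 1813
M(valid) = 2065/6 = 344.167
M(invalid) = 3440/8 = 430.000
Difference = 430.000 − 344.167 = 85.833 ms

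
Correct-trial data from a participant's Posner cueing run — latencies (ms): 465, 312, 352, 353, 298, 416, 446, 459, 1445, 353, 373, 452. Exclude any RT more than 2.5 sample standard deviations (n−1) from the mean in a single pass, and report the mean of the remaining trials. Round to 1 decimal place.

389.0 ms

n = 12, ΣRT = 5724, M = 477.000
Σ(x−M)² = 1059258.00; s = √(1059258.00/11) = 310.316
Cutoffs: 477.000 ± 2.5·310.316 → [-298.8, 1252.8]
Outside: 1445 → excluded.
Retained (n=11): Σ = 4279, mean = 4279/11 = 389.000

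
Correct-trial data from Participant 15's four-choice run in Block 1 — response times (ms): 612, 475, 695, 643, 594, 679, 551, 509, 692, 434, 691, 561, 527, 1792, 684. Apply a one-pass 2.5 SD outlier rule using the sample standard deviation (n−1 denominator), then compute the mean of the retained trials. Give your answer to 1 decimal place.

596.2 ms

n = 15, ΣRT = 10139, M = 675.933
Σ(x−M)² = 1436184.93; s = √(1436184.93/14) = 320.288
Cutoffs: 675.933 ± 2.5·320.288 → [-124.8, 1476.7]
Outside: 1792 → excluded.
Retained (n=14): Σ = 8347, mean = 8347/14 = 596.214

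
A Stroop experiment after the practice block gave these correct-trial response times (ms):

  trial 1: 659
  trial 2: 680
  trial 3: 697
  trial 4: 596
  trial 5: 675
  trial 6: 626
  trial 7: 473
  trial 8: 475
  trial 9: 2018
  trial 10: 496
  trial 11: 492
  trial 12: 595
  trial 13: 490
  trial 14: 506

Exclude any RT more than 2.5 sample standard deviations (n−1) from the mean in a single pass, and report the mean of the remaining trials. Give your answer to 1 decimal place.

573.8 ms

n = 14, ΣRT = 9478, M = 677.000
Σ(x−M)² = 2028520.00; s = √(2028520.00/13) = 395.019
Cutoffs: 677.000 ± 2.5·395.019 → [-310.5, 1664.5]
Outside: 2018 → excluded.
Retained (n=13): Σ = 7460, mean = 7460/13 = 573.846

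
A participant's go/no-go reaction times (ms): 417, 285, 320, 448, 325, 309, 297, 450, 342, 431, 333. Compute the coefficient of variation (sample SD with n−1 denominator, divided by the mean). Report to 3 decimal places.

n = 11, Σ = 3957, M = 359.7273
Σ(x−M)² = 40206.182; s = √(40206.182/10) = 63.4083
CV = 63.4083 / 359.7273 = 0.17627

0.176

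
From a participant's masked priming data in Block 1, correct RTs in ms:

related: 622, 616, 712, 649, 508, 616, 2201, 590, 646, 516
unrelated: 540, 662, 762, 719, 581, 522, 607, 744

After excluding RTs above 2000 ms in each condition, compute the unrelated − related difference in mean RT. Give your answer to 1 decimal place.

related: exclude 2201
M(related) = 5475/9 = 608.333
M(unrelated) = 5137/8 = 642.125
Difference = 642.125 − 608.333 = 33.792 ms

33.8 ms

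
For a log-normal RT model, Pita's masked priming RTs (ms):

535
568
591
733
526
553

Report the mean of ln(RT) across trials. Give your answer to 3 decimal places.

ln(RT): 6.2823, 6.3421, 6.3818, 6.5971, 6.2653, 6.3154
Σ ln(RT) = 38.1840
Mean = 38.1840/6 = 6.36400

6.364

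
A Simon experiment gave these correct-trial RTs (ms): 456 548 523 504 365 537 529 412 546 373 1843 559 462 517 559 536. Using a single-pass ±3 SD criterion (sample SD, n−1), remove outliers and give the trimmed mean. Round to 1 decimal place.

n = 16, ΣRT = 9269, M = 579.312
Σ(x−M)² = 1764201.44; s = √(1764201.44/15) = 342.948
Cutoffs: 579.312 ± 3·342.948 → [-449.5, 1608.2]
Outside: 1843 → excluded.
Retained (n=15): Σ = 7426, mean = 7426/15 = 495.067

495.1 ms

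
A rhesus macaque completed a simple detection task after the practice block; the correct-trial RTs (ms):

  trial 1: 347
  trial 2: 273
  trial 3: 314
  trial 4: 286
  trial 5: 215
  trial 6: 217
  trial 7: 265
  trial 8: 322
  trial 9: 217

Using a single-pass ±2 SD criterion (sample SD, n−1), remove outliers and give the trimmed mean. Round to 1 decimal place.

n = 9, ΣRT = 2456, M = 272.889
Σ(x−M)² = 19426.89; s = √(19426.89/8) = 49.278
Cutoffs: 272.889 ± 2·49.278 → [174.3, 371.4]
No RTs fall outside the cutoffs; all 9 retained. Mean = 2456/9 = 272.889

272.9 ms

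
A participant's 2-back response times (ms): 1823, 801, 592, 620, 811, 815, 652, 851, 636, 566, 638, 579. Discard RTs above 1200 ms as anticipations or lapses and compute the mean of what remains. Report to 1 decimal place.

687.4 ms

Excluded: 1823
Retained (n=11): Σ = 7561
Mean = 7561/11 = 687.3636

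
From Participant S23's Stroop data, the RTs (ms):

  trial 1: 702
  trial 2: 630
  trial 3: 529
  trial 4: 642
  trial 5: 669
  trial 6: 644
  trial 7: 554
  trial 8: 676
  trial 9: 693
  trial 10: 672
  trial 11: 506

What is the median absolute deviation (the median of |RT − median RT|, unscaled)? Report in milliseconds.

Sorted: 506, 529, 554, 630, 642, 644, 669, 672, 676, 693, 702 → median = 644
|x − 644|: 58, 14, 115, 2, 25, 0, 90, 32, 49, 28, 138
Sorted deviations: 0, 2, 14, 25, 28, 32, 49, 58, 90, 115, 138 → MAD = 32

32 ms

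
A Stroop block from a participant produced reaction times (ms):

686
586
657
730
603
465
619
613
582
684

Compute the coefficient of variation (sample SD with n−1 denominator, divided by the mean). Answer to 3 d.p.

0.118

n = 10, Σ = 6225, M = 622.5000
Σ(x−M)² = 48822.500; s = √(48822.500/9) = 73.6527
CV = 73.6527 / 622.5000 = 0.11832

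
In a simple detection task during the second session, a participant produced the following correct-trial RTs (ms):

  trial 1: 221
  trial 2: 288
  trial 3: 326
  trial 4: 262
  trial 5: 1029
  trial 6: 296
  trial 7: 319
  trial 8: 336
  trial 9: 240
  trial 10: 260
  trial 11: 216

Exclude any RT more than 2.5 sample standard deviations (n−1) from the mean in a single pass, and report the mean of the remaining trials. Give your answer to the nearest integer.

n = 11, ΣRT = 3793, M = 344.818
Σ(x−M)² = 531779.64; s = √(531779.64/10) = 230.603
Cutoffs: 344.818 ± 2.5·230.603 → [-231.7, 921.3]
Outside: 1029 → excluded.
Retained (n=10): Σ = 2764, mean = 2764/10 = 276.400

276 ms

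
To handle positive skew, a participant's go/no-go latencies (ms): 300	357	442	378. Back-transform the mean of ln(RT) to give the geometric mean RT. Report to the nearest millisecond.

366 ms

ln(RT): 5.7038, 5.8777, 6.0913, 5.9349
Mean ln(RT) = 23.6077/4 = 5.90193
Geometric mean = exp(5.90193) = 365.74 ms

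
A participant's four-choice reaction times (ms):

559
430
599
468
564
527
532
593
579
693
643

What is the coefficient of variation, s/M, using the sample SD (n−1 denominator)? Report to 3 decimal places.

n = 11, Σ = 6187, M = 562.4545
Σ(x−M)² = 54736.727; s = √(54736.727/10) = 73.9843
CV = 73.9843 / 562.4545 = 0.13154

0.132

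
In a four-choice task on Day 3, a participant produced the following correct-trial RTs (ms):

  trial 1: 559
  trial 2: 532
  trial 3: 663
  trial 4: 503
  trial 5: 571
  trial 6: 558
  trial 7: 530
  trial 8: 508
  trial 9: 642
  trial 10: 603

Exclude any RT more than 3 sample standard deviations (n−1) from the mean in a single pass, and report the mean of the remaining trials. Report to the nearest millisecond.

567 ms

n = 10, ΣRT = 5669, M = 566.900
Σ(x−M)² = 26468.90; s = √(26468.90/9) = 54.231
Cutoffs: 566.900 ± 3·54.231 → [404.2, 729.6]
No RTs fall outside the cutoffs; all 10 retained. Mean = 5669/10 = 566.900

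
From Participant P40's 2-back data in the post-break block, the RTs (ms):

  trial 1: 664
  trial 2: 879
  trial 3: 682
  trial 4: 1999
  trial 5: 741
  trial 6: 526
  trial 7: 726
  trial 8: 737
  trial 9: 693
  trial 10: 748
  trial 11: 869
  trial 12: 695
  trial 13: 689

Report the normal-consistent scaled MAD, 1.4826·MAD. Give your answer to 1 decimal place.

54.9 ms

Sorted: 526, 664, 682, 689, 693, 695, 726, 737, 741, 748, 869, 879, 1999 → median = 726
|x − 726| sorted: 0, 11, 15, 22, 31, 33, 37, 44, 62, 143, 153, 200, 1273 → MAD = 37
Robust SD ≈ 1.4826 × 37 = 54.856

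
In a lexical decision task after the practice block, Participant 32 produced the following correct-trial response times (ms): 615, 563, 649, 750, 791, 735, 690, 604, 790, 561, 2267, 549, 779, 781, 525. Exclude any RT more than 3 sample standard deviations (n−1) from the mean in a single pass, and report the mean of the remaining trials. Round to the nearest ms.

n = 15, ΣRT = 11649, M = 776.600
Σ(x−M)² = 2511041.60; s = √(2511041.60/14) = 423.509
Cutoffs: 776.600 ± 3·423.509 → [-493.9, 2047.1]
Outside: 2267 → excluded.
Retained (n=14): Σ = 9382, mean = 9382/14 = 670.143

670 ms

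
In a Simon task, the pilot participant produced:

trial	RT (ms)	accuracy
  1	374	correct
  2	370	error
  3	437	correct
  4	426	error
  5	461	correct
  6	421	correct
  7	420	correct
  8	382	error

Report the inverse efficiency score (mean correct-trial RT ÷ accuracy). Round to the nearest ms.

Correct trials (n=5): 374, 437, 461, 421, 420
Mean correct RT = 2113/5 = 422.6000 ms
Proportion correct = 5/8
IES = 422.6000 / (5/8) = 676.160 ms

676 ms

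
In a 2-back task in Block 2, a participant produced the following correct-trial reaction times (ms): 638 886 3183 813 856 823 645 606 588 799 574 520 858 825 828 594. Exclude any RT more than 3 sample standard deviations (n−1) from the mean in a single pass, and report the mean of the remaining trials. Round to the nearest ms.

724 ms

n = 16, ΣRT = 14036, M = 877.250
Σ(x−M)² = 5903973.00; s = √(5903973.00/15) = 627.374
Cutoffs: 877.250 ± 3·627.374 → [-1004.9, 2759.4]
Outside: 3183 → excluded.
Retained (n=15): Σ = 10853, mean = 10853/15 = 723.533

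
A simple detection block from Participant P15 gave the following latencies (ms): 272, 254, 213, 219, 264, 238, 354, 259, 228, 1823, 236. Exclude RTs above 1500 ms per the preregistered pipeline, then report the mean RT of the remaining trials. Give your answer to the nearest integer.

Excluded: 1823
Retained (n=10): Σ = 2537
Mean = 2537/10 = 253.7000

254 ms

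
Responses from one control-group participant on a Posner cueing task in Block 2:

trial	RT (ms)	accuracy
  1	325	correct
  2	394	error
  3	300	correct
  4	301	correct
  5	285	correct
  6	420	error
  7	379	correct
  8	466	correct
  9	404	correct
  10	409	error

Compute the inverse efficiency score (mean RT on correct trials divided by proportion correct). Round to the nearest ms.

502 ms

Correct trials (n=7): 325, 300, 301, 285, 379, 466, 404
Mean correct RT = 2460/7 = 351.4286 ms
Proportion correct = 7/10
IES = 351.4286 / (7/10) = 502.041 ms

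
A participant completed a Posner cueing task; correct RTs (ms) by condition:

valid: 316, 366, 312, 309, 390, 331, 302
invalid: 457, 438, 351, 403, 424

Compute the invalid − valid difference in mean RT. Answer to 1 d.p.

M(valid) = 2326/7 = 332.286
M(invalid) = 2073/5 = 414.600
Difference = 414.600 − 332.286 = 82.314 ms

82.3 ms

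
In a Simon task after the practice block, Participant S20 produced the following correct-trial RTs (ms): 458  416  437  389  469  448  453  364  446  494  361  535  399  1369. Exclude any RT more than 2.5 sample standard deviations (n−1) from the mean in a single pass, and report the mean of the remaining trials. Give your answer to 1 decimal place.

n = 14, ΣRT = 7038, M = 502.714
Σ(x−M)² = 838236.86; s = √(838236.86/13) = 253.929
Cutoffs: 502.714 ± 2.5·253.929 → [-132.1, 1137.5]
Outside: 1369 → excluded.
Retained (n=13): Σ = 5669, mean = 5669/13 = 436.077

436.1 ms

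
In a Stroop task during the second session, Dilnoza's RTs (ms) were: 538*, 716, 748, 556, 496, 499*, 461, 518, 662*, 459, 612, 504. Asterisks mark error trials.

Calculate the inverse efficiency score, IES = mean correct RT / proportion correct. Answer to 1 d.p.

751.1 ms

Correct trials (n=9): 716, 748, 556, 496, 461, 518, 459, 612, 504
Mean correct RT = 5070/9 = 563.3333 ms
Proportion correct = 9/12
IES = 563.3333 / (9/12) = 751.111 ms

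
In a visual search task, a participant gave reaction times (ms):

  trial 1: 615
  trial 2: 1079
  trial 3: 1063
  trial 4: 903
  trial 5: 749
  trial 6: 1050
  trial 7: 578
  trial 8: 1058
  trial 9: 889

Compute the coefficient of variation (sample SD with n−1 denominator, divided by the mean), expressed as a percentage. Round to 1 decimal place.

22.3%

n = 9, Σ = 7984, M = 887.1111
Σ(x−M)² = 312418.889; s = √(312418.889/8) = 197.6167
CV = 197.6167 / 887.1111 = 0.22276 = 22.276%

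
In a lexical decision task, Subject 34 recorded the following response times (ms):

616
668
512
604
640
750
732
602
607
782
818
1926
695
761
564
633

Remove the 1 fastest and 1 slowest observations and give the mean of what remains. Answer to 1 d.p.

676.6 ms

Sorted: 512, 564, 602, 604, 607, 616, 633, 640, 668, 695, 732, 750, 761, 782, 818, 1926
Drop lowest 1 (512) and highest 1 (1926)
Remaining (n=14): Σ = 9472, mean = 9472/14 = 676.571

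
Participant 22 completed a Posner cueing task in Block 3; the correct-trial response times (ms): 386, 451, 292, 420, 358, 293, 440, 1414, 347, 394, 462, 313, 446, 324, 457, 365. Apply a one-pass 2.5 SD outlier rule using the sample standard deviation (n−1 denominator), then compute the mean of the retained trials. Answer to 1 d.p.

383.2 ms

n = 16, ΣRT = 7162, M = 447.625
Σ(x−M)² = 1048203.75; s = √(1048203.75/15) = 264.349
Cutoffs: 447.625 ± 2.5·264.349 → [-213.2, 1108.5]
Outside: 1414 → excluded.
Retained (n=15): Σ = 5748, mean = 5748/15 = 383.200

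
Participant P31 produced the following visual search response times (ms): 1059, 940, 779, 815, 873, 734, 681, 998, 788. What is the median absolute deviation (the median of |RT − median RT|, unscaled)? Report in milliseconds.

Sorted: 681, 734, 779, 788, 815, 873, 940, 998, 1059 → median = 815
|x − 815|: 244, 125, 36, 0, 58, 81, 134, 183, 27
Sorted deviations: 0, 27, 36, 58, 81, 125, 134, 183, 244 → MAD = 81

81 ms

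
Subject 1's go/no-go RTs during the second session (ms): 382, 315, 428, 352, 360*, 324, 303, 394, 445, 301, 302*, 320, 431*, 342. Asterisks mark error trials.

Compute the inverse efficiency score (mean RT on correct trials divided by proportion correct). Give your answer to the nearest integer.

Correct trials (n=11): 382, 315, 428, 352, 324, 303, 394, 445, 301, 320, 342
Mean correct RT = 3906/11 = 355.0909 ms
Proportion correct = 11/14
IES = 355.0909 / (11/14) = 451.934 ms

452 ms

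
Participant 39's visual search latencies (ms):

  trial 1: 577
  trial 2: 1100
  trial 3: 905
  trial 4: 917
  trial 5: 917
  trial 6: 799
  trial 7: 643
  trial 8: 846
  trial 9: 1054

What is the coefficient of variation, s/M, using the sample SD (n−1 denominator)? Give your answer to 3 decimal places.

0.199

n = 9, Σ = 7758, M = 862.0000
Σ(x−M)² = 234818.000; s = √(234818.000/8) = 171.3250
CV = 171.3250 / 862.0000 = 0.19875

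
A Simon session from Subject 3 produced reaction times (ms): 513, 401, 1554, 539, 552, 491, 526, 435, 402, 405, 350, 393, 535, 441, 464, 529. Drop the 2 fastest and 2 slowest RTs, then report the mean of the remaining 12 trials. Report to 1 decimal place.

473.4 ms

Sorted: 350, 393, 401, 402, 405, 435, 441, 464, 491, 513, 526, 529, 535, 539, 552, 1554
Drop lowest 2 (350, 393) and highest 2 (552, 1554)
Remaining (n=12): Σ = 5681, mean = 5681/12 = 473.417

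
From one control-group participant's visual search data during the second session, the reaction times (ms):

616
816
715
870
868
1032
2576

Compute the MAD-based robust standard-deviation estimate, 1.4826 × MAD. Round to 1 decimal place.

226.8 ms

Sorted: 616, 715, 816, 868, 870, 1032, 2576 → median = 868
|x − 868| sorted: 0, 2, 52, 153, 164, 252, 1708 → MAD = 153
Robust SD ≈ 1.4826 × 153 = 226.838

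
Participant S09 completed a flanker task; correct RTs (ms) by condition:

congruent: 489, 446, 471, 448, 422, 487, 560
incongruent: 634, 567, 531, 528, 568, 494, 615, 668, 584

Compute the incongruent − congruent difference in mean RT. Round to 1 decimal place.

101.8 ms

M(congruent) = 3323/7 = 474.714
M(incongruent) = 5189/9 = 576.556
Difference = 576.556 − 474.714 = 101.841 ms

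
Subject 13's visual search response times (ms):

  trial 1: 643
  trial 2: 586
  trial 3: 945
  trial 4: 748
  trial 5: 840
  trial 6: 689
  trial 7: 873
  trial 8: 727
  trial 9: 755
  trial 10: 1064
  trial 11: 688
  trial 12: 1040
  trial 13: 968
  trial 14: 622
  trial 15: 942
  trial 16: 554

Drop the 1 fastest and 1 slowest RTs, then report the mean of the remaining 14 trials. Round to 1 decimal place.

Sorted: 554, 586, 622, 643, 688, 689, 727, 748, 755, 840, 873, 942, 945, 968, 1040, 1064
Drop lowest 1 (554) and highest 1 (1064)
Remaining (n=14): Σ = 11066, mean = 11066/14 = 790.429

790.4 ms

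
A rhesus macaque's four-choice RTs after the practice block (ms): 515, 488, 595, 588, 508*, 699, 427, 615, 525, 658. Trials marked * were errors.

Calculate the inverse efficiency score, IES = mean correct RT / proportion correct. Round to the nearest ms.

631 ms

Correct trials (n=9): 515, 488, 595, 588, 699, 427, 615, 525, 658
Mean correct RT = 5110/9 = 567.7778 ms
Proportion correct = 9/10
IES = 567.7778 / (9/10) = 630.864 ms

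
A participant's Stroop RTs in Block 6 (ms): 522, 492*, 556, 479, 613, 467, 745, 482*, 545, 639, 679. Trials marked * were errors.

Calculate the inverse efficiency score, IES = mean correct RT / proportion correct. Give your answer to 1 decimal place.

712.3 ms

Correct trials (n=9): 522, 556, 479, 613, 467, 745, 545, 639, 679
Mean correct RT = 5245/9 = 582.7778 ms
Proportion correct = 9/11
IES = 582.7778 / (9/11) = 712.284 ms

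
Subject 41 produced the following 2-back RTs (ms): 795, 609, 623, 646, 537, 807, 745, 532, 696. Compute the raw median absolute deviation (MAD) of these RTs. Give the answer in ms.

99 ms

Sorted: 532, 537, 609, 623, 646, 696, 745, 795, 807 → median = 646
|x − 646|: 149, 37, 23, 0, 109, 161, 99, 114, 50
Sorted deviations: 0, 23, 37, 50, 99, 109, 114, 149, 161 → MAD = 99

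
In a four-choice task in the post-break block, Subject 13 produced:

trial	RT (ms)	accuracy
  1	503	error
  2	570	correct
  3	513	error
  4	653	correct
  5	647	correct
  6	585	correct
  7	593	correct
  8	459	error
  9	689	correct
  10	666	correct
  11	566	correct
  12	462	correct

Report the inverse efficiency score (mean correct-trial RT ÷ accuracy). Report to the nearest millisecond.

805 ms

Correct trials (n=9): 570, 653, 647, 585, 593, 689, 666, 566, 462
Mean correct RT = 5431/9 = 603.4444 ms
Proportion correct = 9/12
IES = 603.4444 / (9/12) = 804.593 ms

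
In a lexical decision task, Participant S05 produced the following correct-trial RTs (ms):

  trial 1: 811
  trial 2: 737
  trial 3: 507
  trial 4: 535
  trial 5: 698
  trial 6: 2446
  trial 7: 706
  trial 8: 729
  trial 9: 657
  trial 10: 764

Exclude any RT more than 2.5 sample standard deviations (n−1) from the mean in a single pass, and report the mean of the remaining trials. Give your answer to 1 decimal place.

682.7 ms

n = 10, ΣRT = 8590, M = 859.000
Σ(x−M)² = 2880696.00; s = √(2880696.00/9) = 565.754
Cutoffs: 859.000 ± 2.5·565.754 → [-555.4, 2273.4]
Outside: 2446 → excluded.
Retained (n=9): Σ = 6144, mean = 6144/9 = 682.667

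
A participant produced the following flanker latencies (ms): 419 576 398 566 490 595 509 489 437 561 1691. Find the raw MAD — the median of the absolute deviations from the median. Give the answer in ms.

Sorted: 398, 419, 437, 489, 490, 509, 561, 566, 576, 595, 1691 → median = 509
|x − 509|: 90, 67, 111, 57, 19, 86, 0, 20, 72, 52, 1182
Sorted deviations: 0, 19, 20, 52, 57, 67, 72, 86, 90, 111, 1182 → MAD = 67

67 ms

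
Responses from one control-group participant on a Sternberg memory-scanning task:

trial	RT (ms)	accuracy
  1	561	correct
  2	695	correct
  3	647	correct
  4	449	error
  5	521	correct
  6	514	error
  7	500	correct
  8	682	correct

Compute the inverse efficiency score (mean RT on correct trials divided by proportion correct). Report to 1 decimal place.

801.3 ms

Correct trials (n=6): 561, 695, 647, 521, 500, 682
Mean correct RT = 3606/6 = 601.0000 ms
Proportion correct = 6/8
IES = 601.0000 / (6/8) = 801.333 ms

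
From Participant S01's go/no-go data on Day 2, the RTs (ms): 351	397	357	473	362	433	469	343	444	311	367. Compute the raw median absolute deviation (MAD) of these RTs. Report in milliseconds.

Sorted: 311, 343, 351, 357, 362, 367, 397, 433, 444, 469, 473 → median = 367
|x − 367|: 16, 30, 10, 106, 5, 66, 102, 24, 77, 56, 0
Sorted deviations: 0, 5, 10, 16, 24, 30, 56, 66, 77, 102, 106 → MAD = 30

30 ms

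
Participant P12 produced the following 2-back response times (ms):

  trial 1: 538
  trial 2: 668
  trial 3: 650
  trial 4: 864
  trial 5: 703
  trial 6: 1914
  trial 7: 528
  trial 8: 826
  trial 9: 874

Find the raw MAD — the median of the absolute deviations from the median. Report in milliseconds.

Sorted: 528, 538, 650, 668, 703, 826, 864, 874, 1914 → median = 703
|x − 703|: 165, 35, 53, 161, 0, 1211, 175, 123, 171
Sorted deviations: 0, 35, 53, 123, 161, 165, 171, 175, 1211 → MAD = 161

161 ms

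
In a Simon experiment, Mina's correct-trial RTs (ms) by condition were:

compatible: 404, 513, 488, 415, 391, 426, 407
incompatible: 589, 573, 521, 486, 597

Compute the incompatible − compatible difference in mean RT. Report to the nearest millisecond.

M(compatible) = 3044/7 = 434.857
M(incompatible) = 2766/5 = 553.200
Difference = 553.200 − 434.857 = 118.343 ms

118 ms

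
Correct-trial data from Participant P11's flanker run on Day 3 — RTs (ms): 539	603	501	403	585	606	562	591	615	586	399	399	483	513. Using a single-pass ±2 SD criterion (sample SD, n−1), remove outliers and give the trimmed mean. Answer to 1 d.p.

527.5 ms

n = 14, ΣRT = 7385, M = 527.500
Σ(x−M)² = 83019.50; s = √(83019.50/13) = 79.913
Cutoffs: 527.500 ± 2·79.913 → [367.7, 687.3]
No RTs fall outside the cutoffs; all 14 retained. Mean = 7385/14 = 527.500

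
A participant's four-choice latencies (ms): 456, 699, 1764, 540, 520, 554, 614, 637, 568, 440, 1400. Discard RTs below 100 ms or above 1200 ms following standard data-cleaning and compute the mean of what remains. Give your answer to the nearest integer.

559 ms

Excluded: 1400, 1764
Retained (n=9): Σ = 5028
Mean = 5028/9 = 558.6667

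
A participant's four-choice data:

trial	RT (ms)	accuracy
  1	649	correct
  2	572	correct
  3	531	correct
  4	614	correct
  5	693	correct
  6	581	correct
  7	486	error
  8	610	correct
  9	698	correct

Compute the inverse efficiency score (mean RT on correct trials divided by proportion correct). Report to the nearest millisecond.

696 ms

Correct trials (n=8): 649, 572, 531, 614, 693, 581, 610, 698
Mean correct RT = 4948/8 = 618.5000 ms
Proportion correct = 8/9
IES = 618.5000 / (8/9) = 695.812 ms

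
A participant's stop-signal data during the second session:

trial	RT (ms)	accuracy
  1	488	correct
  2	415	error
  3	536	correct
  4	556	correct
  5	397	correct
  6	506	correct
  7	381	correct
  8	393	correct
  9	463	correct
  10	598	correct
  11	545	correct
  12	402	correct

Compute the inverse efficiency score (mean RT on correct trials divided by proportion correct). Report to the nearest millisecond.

Correct trials (n=11): 488, 536, 556, 397, 506, 381, 393, 463, 598, 545, 402
Mean correct RT = 5265/11 = 478.6364 ms
Proportion correct = 11/12
IES = 478.6364 / (11/12) = 522.149 ms

522 ms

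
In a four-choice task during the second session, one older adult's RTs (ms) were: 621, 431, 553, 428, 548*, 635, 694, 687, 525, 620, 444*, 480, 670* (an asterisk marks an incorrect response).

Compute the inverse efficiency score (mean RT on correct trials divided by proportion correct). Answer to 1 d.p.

737.6 ms

Correct trials (n=10): 621, 431, 553, 428, 635, 694, 687, 525, 620, 480
Mean correct RT = 5674/10 = 567.4000 ms
Proportion correct = 10/13
IES = 567.4000 / (10/13) = 737.620 ms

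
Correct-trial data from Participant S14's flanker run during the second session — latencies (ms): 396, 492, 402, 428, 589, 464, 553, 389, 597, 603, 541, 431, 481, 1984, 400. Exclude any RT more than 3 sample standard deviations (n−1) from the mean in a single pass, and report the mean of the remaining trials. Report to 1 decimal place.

n = 15, ΣRT = 8750, M = 583.333
Σ(x−M)² = 2184925.33; s = √(2184925.33/14) = 395.052
Cutoffs: 583.333 ± 3·395.052 → [-601.8, 1768.5]
Outside: 1984 → excluded.
Retained (n=14): Σ = 6766, mean = 6766/14 = 483.286

483.3 ms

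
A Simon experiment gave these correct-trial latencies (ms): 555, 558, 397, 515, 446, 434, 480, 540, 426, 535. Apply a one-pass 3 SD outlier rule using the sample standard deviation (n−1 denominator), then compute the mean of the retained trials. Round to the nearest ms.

n = 10, ΣRT = 4886, M = 488.600
Σ(x−M)² = 31896.40; s = √(31896.40/9) = 59.532
Cutoffs: 488.600 ± 3·59.532 → [310.0, 667.2]
No RTs fall outside the cutoffs; all 10 retained. Mean = 4886/10 = 488.600

489 ms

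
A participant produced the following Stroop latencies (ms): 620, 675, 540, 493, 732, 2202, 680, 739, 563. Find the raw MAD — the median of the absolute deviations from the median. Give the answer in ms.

64 ms

Sorted: 493, 540, 563, 620, 675, 680, 732, 739, 2202 → median = 675
|x − 675|: 55, 0, 135, 182, 57, 1527, 5, 64, 112
Sorted deviations: 0, 5, 55, 57, 64, 112, 135, 182, 1527 → MAD = 64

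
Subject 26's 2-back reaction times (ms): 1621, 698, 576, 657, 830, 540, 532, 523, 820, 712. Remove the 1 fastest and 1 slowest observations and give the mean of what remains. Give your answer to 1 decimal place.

Sorted: 523, 532, 540, 576, 657, 698, 712, 820, 830, 1621
Drop lowest 1 (523) and highest 1 (1621)
Remaining (n=8): Σ = 5365, mean = 5365/8 = 670.625

670.6 ms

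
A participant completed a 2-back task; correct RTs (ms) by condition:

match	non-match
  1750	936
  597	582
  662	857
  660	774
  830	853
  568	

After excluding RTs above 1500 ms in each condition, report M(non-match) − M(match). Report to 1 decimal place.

137.0 ms

match: exclude 1750
M(match) = 3317/5 = 663.400
M(non-match) = 4002/5 = 800.400
Difference = 800.400 − 663.400 = 137.000 ms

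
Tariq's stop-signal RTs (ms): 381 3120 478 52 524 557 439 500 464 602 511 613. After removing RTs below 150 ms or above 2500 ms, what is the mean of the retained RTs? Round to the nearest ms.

507 ms

Excluded: 52, 3120
Retained (n=10): Σ = 5069
Mean = 5069/10 = 506.9000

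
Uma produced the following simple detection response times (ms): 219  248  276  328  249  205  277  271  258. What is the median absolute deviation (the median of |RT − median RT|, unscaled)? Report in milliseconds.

18 ms

Sorted: 205, 219, 248, 249, 258, 271, 276, 277, 328 → median = 258
|x − 258|: 39, 10, 18, 70, 9, 53, 19, 13, 0
Sorted deviations: 0, 9, 10, 13, 18, 19, 39, 53, 70 → MAD = 18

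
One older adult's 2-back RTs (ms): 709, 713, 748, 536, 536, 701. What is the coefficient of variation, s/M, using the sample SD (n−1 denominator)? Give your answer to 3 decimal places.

n = 6, Σ = 3943, M = 657.1667
Σ(x−M)² = 45338.833; s = √(45338.833/5) = 95.2248
CV = 95.2248 / 657.1667 = 0.14490

0.145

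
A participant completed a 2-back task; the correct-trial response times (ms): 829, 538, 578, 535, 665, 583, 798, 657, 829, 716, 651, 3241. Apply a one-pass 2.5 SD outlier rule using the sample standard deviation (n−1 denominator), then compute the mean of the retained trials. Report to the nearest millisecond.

671 ms

n = 12, ΣRT = 10620, M = 885.000
Σ(x−M)² = 6176640.00; s = √(6176640.00/11) = 749.342
Cutoffs: 885.000 ± 2.5·749.342 → [-988.4, 2758.4]
Outside: 3241 → excluded.
Retained (n=11): Σ = 7379, mean = 7379/11 = 670.818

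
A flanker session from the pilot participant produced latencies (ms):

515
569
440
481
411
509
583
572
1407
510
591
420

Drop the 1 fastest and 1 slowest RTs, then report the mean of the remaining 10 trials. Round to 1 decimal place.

Sorted: 411, 420, 440, 481, 509, 510, 515, 569, 572, 583, 591, 1407
Drop lowest 1 (411) and highest 1 (1407)
Remaining (n=10): Σ = 5190, mean = 5190/10 = 519.000

519.0 ms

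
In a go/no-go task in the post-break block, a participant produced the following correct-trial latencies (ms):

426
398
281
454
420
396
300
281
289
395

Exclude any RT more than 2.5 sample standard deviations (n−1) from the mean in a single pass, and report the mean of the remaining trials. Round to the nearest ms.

n = 10, ΣRT = 3640, M = 364.000
Σ(x−M)² = 41720.00; s = √(41720.00/9) = 68.085
Cutoffs: 364.000 ± 2.5·68.085 → [193.8, 534.2]
No RTs fall outside the cutoffs; all 10 retained. Mean = 3640/10 = 364.000

364 ms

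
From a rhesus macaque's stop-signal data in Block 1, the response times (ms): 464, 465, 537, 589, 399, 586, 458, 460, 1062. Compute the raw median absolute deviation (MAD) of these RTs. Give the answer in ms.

66 ms

Sorted: 399, 458, 460, 464, 465, 537, 586, 589, 1062 → median = 465
|x − 465|: 1, 0, 72, 124, 66, 121, 7, 5, 597
Sorted deviations: 0, 1, 5, 7, 66, 72, 121, 124, 597 → MAD = 66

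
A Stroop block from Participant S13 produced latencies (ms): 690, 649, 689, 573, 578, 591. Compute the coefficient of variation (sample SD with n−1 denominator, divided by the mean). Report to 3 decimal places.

0.087

n = 6, Σ = 3770, M = 628.3333
Σ(x−M)² = 14899.333; s = √(14899.333/5) = 54.5882
CV = 54.5882 / 628.3333 = 0.08688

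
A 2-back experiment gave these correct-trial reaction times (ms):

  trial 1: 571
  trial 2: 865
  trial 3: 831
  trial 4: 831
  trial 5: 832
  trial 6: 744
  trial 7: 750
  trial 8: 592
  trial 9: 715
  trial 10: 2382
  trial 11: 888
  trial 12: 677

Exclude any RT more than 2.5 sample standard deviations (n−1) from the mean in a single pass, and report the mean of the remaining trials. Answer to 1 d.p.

n = 12, ΣRT = 10678, M = 889.833
Σ(x−M)² = 2544493.67; s = √(2544493.67/11) = 480.955
Cutoffs: 889.833 ± 2.5·480.955 → [-312.6, 2092.2]
Outside: 2382 → excluded.
Retained (n=11): Σ = 8296, mean = 8296/11 = 754.182

754.2 ms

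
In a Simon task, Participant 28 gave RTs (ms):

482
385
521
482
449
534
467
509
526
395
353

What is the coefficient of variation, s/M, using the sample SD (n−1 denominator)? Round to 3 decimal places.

0.133

n = 11, Σ = 5103, M = 463.9091
Σ(x−M)² = 38222.909; s = √(38222.909/10) = 61.8247
CV = 61.8247 / 463.9091 = 0.13327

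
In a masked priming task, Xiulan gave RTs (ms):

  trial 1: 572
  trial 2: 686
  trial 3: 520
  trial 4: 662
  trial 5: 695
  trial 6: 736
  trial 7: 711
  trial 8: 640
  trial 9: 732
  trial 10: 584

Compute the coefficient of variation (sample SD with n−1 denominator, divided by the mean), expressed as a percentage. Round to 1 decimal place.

11.2%

n = 10, Σ = 6538, M = 653.8000
Σ(x−M)² = 48601.600; s = √(48601.600/9) = 73.4859
CV = 73.4859 / 653.8000 = 0.11240 = 11.240%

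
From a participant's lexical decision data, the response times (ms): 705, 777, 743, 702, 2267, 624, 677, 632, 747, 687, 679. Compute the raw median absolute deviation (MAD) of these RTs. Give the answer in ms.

Sorted: 624, 632, 677, 679, 687, 702, 705, 743, 747, 777, 2267 → median = 702
|x − 702|: 3, 75, 41, 0, 1565, 78, 25, 70, 45, 15, 23
Sorted deviations: 0, 3, 15, 23, 25, 41, 45, 70, 75, 78, 1565 → MAD = 41

41 ms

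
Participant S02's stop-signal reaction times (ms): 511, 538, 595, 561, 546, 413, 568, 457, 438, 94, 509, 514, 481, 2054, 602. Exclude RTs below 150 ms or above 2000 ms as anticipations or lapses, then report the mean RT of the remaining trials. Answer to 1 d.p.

517.9 ms

Excluded: 94, 2054
Retained (n=13): Σ = 6733
Mean = 6733/13 = 517.9231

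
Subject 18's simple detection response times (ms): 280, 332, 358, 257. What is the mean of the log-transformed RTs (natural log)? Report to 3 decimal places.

5.717

ln(RT): 5.6348, 5.8051, 5.8805, 5.5491
Σ ln(RT) = 22.8695
Mean = 22.8695/4 = 5.71738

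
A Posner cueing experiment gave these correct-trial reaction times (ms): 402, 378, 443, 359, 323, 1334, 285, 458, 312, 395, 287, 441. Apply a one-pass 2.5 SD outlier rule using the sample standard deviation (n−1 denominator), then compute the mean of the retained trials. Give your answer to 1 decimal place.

n = 12, ΣRT = 5417, M = 451.417
Σ(x−M)² = 889386.92; s = √(889386.92/11) = 284.347
Cutoffs: 451.417 ± 2.5·284.347 → [-259.5, 1162.3]
Outside: 1334 → excluded.
Retained (n=11): Σ = 4083, mean = 4083/11 = 371.182

371.2 ms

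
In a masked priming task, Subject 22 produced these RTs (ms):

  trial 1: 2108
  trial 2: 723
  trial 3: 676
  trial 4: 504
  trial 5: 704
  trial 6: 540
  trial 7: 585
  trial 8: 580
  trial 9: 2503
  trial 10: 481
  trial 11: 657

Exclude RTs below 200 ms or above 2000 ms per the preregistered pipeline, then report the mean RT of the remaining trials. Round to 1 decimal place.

Excluded: 2108, 2503
Retained (n=9): Σ = 5450
Mean = 5450/9 = 605.5556

605.6 ms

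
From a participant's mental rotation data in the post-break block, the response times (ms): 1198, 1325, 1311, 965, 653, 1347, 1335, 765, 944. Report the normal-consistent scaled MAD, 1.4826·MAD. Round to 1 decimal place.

220.9 ms

Sorted: 653, 765, 944, 965, 1198, 1311, 1325, 1335, 1347 → median = 1198
|x − 1198| sorted: 0, 113, 127, 137, 149, 233, 254, 433, 545 → MAD = 149
Robust SD ≈ 1.4826 × 149 = 220.907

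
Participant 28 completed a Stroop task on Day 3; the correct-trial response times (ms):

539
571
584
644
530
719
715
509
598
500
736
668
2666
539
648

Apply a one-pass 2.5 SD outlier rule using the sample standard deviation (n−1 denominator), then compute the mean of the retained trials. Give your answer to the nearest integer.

n = 15, ΣRT = 11166, M = 744.400
Σ(x−M)² = 4042055.60; s = √(4042055.60/14) = 537.325
Cutoffs: 744.400 ± 2.5·537.325 → [-598.9, 2087.7]
Outside: 2666 → excluded.
Retained (n=14): Σ = 8500, mean = 8500/14 = 607.143

607 ms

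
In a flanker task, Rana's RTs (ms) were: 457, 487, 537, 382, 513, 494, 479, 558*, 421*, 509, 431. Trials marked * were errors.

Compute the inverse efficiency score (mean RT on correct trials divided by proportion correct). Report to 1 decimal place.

582.5 ms

Correct trials (n=9): 457, 487, 537, 382, 513, 494, 479, 509, 431
Mean correct RT = 4289/9 = 476.5556 ms
Proportion correct = 9/11
IES = 476.5556 / (9/11) = 582.457 ms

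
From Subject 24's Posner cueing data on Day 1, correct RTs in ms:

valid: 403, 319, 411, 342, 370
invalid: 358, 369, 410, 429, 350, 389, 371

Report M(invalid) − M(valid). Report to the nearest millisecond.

M(valid) = 1845/5 = 369.000
M(invalid) = 2676/7 = 382.286
Difference = 382.286 − 369.000 = 13.286 ms

13 ms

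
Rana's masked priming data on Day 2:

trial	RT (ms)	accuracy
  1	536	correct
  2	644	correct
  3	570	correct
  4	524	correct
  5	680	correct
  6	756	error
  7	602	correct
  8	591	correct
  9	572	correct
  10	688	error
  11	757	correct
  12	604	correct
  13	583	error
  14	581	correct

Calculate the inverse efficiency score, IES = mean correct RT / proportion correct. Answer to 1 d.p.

Correct trials (n=11): 536, 644, 570, 524, 680, 602, 591, 572, 757, 604, 581
Mean correct RT = 6661/11 = 605.5455 ms
Proportion correct = 11/14
IES = 605.5455 / (11/14) = 770.694 ms

770.7 ms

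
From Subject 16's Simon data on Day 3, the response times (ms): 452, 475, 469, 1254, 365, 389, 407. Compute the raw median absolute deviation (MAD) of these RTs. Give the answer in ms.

Sorted: 365, 389, 407, 452, 469, 475, 1254 → median = 452
|x − 452|: 0, 23, 17, 802, 87, 63, 45
Sorted deviations: 0, 17, 23, 45, 63, 87, 802 → MAD = 45

45 ms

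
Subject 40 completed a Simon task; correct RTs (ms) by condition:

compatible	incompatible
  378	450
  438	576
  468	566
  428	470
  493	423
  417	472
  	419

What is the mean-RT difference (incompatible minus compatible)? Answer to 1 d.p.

M(compatible) = 2622/6 = 437.000
M(incompatible) = 3376/7 = 482.286
Difference = 482.286 − 437.000 = 45.286 ms

45.3 ms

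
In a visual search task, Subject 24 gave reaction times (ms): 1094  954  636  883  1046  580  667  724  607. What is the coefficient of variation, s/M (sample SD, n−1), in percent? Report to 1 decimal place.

24.8%

n = 9, Σ = 7191, M = 799.0000
Σ(x−M)² = 313558.000; s = √(313558.000/8) = 197.9766
CV = 197.9766 / 799.0000 = 0.24778 = 24.778%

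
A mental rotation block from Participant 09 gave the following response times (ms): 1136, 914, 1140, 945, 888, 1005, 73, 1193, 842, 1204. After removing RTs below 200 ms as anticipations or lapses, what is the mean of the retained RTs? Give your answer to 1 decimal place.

1029.7 ms

Excluded: 73
Retained (n=9): Σ = 9267
Mean = 9267/9 = 1029.6667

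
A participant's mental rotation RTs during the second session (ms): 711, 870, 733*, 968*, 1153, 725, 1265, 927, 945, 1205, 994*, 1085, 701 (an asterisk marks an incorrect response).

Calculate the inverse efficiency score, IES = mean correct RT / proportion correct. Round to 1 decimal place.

Correct trials (n=10): 711, 870, 1153, 725, 1265, 927, 945, 1205, 1085, 701
Mean correct RT = 9587/10 = 958.7000 ms
Proportion correct = 10/13
IES = 958.7000 / (10/13) = 1246.310 ms

1246.3 ms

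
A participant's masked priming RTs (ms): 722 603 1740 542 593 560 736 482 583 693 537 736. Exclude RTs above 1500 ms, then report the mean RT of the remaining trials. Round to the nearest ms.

Excluded: 1740
Retained (n=11): Σ = 6787
Mean = 6787/11 = 617.0000

617 ms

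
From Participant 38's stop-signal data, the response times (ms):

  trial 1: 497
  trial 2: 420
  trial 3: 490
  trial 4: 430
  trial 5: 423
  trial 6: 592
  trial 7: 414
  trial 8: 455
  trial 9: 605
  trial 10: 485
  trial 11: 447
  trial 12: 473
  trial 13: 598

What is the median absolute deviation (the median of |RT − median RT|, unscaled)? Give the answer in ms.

Sorted: 414, 420, 423, 430, 447, 455, 473, 485, 490, 497, 592, 598, 605 → median = 473
|x − 473|: 24, 53, 17, 43, 50, 119, 59, 18, 132, 12, 26, 0, 125
Sorted deviations: 0, 12, 17, 18, 24, 26, 43, 50, 53, 59, 119, 125, 132 → MAD = 43

43 ms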